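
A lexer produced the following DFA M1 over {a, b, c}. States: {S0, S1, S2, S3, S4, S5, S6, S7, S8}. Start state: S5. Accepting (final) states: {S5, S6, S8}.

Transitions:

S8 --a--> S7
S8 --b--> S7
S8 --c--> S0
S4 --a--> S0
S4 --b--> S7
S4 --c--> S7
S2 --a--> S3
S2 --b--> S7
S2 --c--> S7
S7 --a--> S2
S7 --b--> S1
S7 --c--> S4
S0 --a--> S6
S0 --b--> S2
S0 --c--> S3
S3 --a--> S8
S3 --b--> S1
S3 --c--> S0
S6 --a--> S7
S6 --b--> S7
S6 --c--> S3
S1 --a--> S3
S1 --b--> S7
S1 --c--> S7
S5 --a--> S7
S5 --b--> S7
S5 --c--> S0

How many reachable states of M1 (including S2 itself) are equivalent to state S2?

3

All states are reachable from the start state.
Initial partition by acceptance: {S5,S6,S8} | {S0,S1,S2,S3,S4,S7}.
On input a, block {S0,S1,S2,S3,S4,S7} splits into {S1,S2,S4,S7} and {S0,S3}.
On input a, block {S1,S2,S4,S7} splits into {S1,S2,S4} and {S7}.
The partition is now stable with 4 blocks: {S5,S6,S8} | {S1,S2,S4} | {S0,S3} | {S7}.
State S2 belongs to the block {S1,S2,S4}, which has 3 states.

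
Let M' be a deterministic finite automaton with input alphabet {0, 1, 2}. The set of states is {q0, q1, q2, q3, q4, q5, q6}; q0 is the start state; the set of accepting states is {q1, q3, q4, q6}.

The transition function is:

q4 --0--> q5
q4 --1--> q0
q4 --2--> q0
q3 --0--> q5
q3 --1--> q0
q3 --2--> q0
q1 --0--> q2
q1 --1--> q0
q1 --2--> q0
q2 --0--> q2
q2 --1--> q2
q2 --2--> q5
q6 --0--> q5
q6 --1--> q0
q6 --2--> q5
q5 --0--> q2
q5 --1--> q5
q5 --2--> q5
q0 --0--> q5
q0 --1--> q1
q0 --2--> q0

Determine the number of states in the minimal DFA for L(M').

Reachable states from the start: {q0,q1,q2,q5}. Unreachable: {q3,q4,q6} — drop them.
Initial partition by acceptance: {q1} | {q0,q2,q5}.
Split {q0,q2,q5} by δ(·,1) → {q2,q5} and {q0}.
No further refinement is possible. Final partition (3 blocks): {q1} | {q2,q5} | {q0}.

3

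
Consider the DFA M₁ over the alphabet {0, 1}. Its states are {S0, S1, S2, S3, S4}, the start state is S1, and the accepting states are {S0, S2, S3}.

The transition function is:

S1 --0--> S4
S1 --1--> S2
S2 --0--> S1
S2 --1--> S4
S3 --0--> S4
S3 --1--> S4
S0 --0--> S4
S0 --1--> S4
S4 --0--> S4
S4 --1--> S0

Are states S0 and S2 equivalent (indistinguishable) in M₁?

Yes

Reachable states from the start: {S0,S1,S2,S4}. Unreachable: {S3} — drop them.
P0 = {S0,S2} | {S1,S4}.
Stable partition: {S0,S2} | {S1,S4} — 2 equivalence classes.
S0 and S2 lie in the same block of the stable partition, so they are equivalent — no string distinguishes them.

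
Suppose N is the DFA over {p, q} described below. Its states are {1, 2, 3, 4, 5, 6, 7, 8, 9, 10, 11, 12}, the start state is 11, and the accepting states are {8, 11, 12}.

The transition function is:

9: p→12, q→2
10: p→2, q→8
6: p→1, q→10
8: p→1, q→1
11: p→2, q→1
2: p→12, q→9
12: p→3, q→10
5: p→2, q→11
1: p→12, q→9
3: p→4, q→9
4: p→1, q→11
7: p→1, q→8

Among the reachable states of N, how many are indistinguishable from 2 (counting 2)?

3

Reachable states from the start: {1,2,3,4,8,9,10,11,12}. Unreachable: {5,6,7} — drop them.
P0 = {8,11,12} | {1,2,3,4,9,10}.
Refine {1,2,3,4,9,10} on symbol p: members go to different blocks, giving {1,2,9} and {3,4,10}.
Split {8,11,12} by δ(·,p) → {8,11} and {12}.
Refine {3,4,10} on symbol p: members go to different blocks, giving {4,10} and {3}.
No further refinement is possible. Final partition (5 blocks): {8,11} | {1,2,9} | {4,10} | {12} | {3}.
State 2 belongs to the block {1,2,9}, which has 3 states.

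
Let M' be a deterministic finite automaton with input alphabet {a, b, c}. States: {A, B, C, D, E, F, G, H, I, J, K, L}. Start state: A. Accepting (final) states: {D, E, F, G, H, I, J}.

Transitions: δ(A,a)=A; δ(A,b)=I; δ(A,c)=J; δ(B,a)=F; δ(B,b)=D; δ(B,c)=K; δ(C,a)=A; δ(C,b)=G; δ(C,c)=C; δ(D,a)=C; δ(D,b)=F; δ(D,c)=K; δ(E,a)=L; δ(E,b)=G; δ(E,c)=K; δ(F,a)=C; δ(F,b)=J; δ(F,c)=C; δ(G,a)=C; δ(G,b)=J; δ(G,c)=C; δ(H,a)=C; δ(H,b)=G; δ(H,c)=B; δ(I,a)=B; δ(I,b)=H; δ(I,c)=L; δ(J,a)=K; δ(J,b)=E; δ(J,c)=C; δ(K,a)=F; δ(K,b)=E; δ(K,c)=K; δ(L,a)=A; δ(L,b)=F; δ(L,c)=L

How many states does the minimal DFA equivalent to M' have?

6

P0 = {D,E,F,G,H,I,J} | {A,B,C,K,L}.
Split {A,B,C,K,L} by δ(·,a) → {A,C,L} and {B,K}.
Split {D,E,F,G,H,I,J} by δ(·,a) → {D,E,F,G,H} and {I,J}.
Split {D,E,F,G,H} by δ(·,b) → {D,E,H} and {F,G}.
Refine {A,C,L} on symbol b: members go to different blocks, giving {C,L} and {A}.
No further refinement is possible. Final partition (6 blocks): {D,E,H} | {C,L} | {B,K} | {I,J} | {F,G} | {A}.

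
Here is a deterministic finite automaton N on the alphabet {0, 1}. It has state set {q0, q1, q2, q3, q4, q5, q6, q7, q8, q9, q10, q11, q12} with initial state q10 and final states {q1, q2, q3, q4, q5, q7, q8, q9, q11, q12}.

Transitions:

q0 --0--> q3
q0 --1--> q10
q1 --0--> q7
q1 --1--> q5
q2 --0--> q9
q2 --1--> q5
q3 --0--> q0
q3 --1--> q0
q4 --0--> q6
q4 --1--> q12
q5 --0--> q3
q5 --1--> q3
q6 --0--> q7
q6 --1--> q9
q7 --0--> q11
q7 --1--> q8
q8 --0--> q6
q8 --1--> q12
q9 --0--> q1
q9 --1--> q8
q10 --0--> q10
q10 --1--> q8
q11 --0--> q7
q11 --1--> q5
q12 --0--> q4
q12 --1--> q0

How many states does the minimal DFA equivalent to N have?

9

States {q2} cannot be reached from the start state, so discard them.
P0 = {q1,q3,q4,q5,q7,q8,q9,q11,q12} | {q0,q6,q10}.
Refine {q1,q3,q4,q5,q7,q8,q9,q11,q12} on symbol 0: members go to different blocks, giving {q1,q5,q7,q9,q11,q12} and {q3,q4,q8}.
Refine {q1,q5,q7,q9,q11,q12} on symbol 0: members go to different blocks, giving {q1,q7,q9,q11} and {q5,q12}.
On input 1, block {q1,q7,q9,q11} splits into {q1,q11} and {q7,q9}.
On input 0, block {q0,q6,q10} splits into {q0} and {q6} and {q10}.
Refine {q3,q4,q8} on symbol 0: members go to different blocks, giving {q4,q8} and {q3}.
On input 0, block {q5,q12} splits into {q5} and {q12}.
Stable partition: {q1,q11} | {q0} | {q4,q8} | {q5} | {q7,q9} | {q6} | {q10} | {q3} | {q12} — 9 equivalence classes.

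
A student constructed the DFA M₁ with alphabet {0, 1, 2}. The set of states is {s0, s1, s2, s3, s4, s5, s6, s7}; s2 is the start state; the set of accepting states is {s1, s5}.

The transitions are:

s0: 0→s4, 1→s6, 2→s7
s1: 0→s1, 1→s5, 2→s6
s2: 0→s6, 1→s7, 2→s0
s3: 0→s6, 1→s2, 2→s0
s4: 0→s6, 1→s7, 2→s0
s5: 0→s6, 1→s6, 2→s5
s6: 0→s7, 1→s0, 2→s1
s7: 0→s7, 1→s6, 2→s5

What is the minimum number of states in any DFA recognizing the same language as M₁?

6

States {s3} cannot be reached from the start state, so discard them.
P0 = {s1,s5} | {s0,s2,s4,s6,s7}.
Split {s1,s5} by δ(·,0) → {s1} and {s5}.
On input 2, block {s0,s2,s4,s6,s7} splits into {s0,s2,s4} and {s6} and {s7}.
Refine {s0,s2,s4} on symbol 0: members go to different blocks, giving {s2,s4} and {s0}.
No further refinement is possible. Final partition (6 blocks): {s1} | {s2,s4} | {s5} | {s6} | {s7} | {s0}.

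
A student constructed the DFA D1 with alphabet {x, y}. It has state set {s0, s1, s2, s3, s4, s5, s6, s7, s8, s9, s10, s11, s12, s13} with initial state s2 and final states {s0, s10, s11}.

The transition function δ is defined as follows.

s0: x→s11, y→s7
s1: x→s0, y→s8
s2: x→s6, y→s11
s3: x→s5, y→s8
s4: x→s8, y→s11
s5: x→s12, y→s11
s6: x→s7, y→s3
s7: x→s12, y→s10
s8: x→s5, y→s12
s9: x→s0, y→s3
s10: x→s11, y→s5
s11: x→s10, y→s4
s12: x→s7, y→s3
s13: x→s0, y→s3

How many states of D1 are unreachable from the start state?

Starting at s2 and following transitions, the reachable set is {s2, s3, s4, s5, s6, s7, s8, s10, s11, s12}. That leaves s0, s1, s9, s13 unreachable — 4 in total.

4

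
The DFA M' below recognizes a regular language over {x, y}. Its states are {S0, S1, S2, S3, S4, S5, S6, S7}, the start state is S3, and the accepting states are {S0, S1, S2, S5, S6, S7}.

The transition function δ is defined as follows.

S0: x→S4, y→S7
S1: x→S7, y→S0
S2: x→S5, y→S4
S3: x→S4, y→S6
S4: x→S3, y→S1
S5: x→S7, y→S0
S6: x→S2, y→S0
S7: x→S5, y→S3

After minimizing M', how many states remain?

Every state is reachable, so we keep all 8.
P0 = {S0,S1,S2,S5,S6,S7} | {S3,S4}.
Refine {S0,S1,S2,S5,S6,S7} on symbol x: members go to different blocks, giving {S1,S2,S5,S6,S7} and {S0}.
On input y, block {S1,S2,S5,S6,S7} splits into {S1,S5,S6} and {S2,S7}.
Stable partition: {S1,S5,S6} | {S3,S4} | {S0} | {S2,S7} — 4 equivalence classes.

4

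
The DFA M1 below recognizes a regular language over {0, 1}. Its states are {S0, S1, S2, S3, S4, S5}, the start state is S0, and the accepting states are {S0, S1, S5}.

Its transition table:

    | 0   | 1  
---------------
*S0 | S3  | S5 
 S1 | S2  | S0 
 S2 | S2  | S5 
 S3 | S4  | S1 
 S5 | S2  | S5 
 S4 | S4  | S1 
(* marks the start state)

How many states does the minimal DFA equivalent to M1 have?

All states are reachable from the start state.
Initial partition by acceptance: {S0,S1,S5} | {S2,S3,S4}.
The partition is now stable with 2 blocks: {S0,S1,S5} | {S2,S3,S4}.

2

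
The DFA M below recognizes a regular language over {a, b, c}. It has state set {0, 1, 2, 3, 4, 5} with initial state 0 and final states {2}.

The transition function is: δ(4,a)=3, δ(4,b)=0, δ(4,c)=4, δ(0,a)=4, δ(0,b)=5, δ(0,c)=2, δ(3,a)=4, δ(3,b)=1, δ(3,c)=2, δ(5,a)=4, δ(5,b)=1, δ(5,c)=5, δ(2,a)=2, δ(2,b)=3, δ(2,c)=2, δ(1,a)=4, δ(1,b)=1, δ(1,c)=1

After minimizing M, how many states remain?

4

Every state is reachable, so we keep all 6.
Initial partition by acceptance: {2} | {0,1,3,4,5}.
On input c, block {0,1,3,4,5} splits into {1,4,5} and {0,3}.
Refine {1,4,5} on symbol a: members go to different blocks, giving {1,5} and {4}.
Stable partition: {2} | {1,5} | {0,3} | {4} — 4 equivalence classes.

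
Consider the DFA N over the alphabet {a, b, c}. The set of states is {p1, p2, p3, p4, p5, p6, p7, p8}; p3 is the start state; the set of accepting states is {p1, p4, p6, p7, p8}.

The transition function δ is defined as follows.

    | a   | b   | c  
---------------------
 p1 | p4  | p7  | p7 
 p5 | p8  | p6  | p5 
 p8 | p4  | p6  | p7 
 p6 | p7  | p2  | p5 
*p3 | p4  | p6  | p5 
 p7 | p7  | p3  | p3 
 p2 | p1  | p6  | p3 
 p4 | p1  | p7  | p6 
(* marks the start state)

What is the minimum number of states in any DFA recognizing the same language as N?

3

Every state is reachable, so we keep all 8.
Start with accepting vs non-accepting: {p1,p4,p6,p7,p8} | {p2,p3,p5}.
Split {p1,p4,p6,p7,p8} by δ(·,b) → {p1,p4,p8} and {p6,p7}.
The partition is now stable with 3 blocks: {p1,p4,p8} | {p2,p3,p5} | {p6,p7}.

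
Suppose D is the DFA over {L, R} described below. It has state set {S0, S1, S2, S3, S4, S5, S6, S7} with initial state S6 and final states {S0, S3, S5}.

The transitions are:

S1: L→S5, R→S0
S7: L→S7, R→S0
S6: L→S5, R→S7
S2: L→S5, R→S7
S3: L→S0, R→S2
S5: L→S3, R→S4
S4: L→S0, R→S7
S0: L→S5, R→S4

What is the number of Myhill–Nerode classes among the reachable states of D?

First remove the unreachable states {S1}; 7 states remain.
Start with accepting vs non-accepting: {S0,S3,S5} | {S2,S4,S6,S7}.
On input L, block {S2,S4,S6,S7} splits into {S2,S4,S6} and {S7}.
No further refinement is possible. Final partition (3 blocks): {S0,S3,S5} | {S2,S4,S6} | {S7}.

3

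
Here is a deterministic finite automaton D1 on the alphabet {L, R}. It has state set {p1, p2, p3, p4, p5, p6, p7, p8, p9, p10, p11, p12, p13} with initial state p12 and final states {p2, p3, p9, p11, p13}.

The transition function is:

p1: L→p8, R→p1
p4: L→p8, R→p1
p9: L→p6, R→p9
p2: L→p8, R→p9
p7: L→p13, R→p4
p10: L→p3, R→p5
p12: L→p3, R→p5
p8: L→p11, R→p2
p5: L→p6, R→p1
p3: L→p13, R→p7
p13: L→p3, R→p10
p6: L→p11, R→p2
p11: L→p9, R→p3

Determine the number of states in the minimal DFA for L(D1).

6

Start with accepting vs non-accepting: {p2,p3,p9,p11,p13} | {p1,p4,p5,p6,p7,p8,p10,p12}.
On input L, block {p2,p3,p9,p11,p13} splits into {p3,p11,p13} and {p2,p9}.
Refine {p3,p11,p13} on symbol L: members go to different blocks, giving {p3,p13} and {p11}.
On input L, block {p1,p4,p5,p6,p7,p8,p10,p12} splits into {p1,p4,p5} and {p7,p10,p12} and {p6,p8}.
Stable partition: {p3,p13} | {p1,p4,p5} | {p2,p9} | {p11} | {p7,p10,p12} | {p6,p8} — 6 equivalence classes.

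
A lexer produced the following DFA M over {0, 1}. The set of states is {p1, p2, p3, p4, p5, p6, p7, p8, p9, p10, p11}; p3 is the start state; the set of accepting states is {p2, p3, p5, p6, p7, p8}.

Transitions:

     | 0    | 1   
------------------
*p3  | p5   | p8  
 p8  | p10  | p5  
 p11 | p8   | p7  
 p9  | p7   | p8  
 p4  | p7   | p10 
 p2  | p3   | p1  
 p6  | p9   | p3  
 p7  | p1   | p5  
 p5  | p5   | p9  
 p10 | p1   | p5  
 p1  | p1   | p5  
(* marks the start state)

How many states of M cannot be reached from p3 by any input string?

4

No path from p3 leads to p2, p4, p6, p11; the other 7 states are all reachable.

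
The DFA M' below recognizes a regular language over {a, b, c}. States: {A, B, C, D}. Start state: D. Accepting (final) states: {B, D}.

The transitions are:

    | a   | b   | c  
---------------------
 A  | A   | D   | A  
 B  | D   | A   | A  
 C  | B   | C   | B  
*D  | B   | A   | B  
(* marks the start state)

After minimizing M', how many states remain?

3

Reachable states from the start: {A,B,D}. Unreachable: {C} — drop them.
P0 = {B,D} | {A}.
Split {B,D} by δ(·,c) → {B} and {D}.
No further refinement is possible. Final partition (3 blocks): {B} | {A} | {D}.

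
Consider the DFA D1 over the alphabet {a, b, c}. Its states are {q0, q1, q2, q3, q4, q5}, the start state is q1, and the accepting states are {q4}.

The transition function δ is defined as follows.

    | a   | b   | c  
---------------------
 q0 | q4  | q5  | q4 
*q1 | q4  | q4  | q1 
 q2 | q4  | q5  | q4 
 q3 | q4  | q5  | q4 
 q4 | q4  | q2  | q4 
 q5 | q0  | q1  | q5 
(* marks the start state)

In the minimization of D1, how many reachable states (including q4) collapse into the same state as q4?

Reachable states from the start: {q0,q1,q2,q4,q5}. Unreachable: {q3} — drop them.
Start with accepting vs non-accepting: {q4} | {q0,q1,q2,q5}.
Split {q0,q1,q2,q5} by δ(·,a) → {q0,q1,q2} and {q5}.
Split {q0,q1,q2} by δ(·,b) → {q0,q2} and {q1}.
Stable partition: {q4} | {q0,q2} | {q5} | {q1} — 4 equivalence classes.
The equivalence class containing q4 is {q4}, of size 1.

1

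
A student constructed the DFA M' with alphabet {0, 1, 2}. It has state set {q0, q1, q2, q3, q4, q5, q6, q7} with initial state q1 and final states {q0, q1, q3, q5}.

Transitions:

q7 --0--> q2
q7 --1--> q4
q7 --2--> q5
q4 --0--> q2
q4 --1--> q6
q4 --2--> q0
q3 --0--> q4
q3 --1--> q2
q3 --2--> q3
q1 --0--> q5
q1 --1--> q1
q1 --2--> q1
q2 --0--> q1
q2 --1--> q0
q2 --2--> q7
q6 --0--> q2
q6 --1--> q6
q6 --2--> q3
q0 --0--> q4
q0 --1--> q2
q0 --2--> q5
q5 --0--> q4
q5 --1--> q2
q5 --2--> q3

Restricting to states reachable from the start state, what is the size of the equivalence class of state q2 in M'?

1

Start with accepting vs non-accepting: {q0,q1,q3,q5} | {q2,q4,q6,q7}.
On input 0, block {q0,q1,q3,q5} splits into {q0,q3,q5} and {q1}.
Refine {q2,q4,q6,q7} on symbol 0: members go to different blocks, giving {q4,q6,q7} and {q2}.
No further refinement is possible. Final partition (4 blocks): {q0,q3,q5} | {q4,q6,q7} | {q1} | {q2}.
State q2 belongs to the block {q2}, which has 1 states.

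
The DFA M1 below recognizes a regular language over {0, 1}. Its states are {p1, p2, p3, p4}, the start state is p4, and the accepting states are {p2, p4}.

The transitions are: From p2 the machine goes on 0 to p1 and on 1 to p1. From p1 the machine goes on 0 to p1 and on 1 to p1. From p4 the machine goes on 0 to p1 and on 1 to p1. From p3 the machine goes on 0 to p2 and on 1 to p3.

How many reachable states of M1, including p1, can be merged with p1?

States {p2,p3} cannot be reached from the start state, so discard them.
Initial partition by acceptance: {p4} | {p1}.
Stable partition: {p4} | {p1} — 2 equivalence classes.
State p1 belongs to the block {p1}, which has 1 states.

1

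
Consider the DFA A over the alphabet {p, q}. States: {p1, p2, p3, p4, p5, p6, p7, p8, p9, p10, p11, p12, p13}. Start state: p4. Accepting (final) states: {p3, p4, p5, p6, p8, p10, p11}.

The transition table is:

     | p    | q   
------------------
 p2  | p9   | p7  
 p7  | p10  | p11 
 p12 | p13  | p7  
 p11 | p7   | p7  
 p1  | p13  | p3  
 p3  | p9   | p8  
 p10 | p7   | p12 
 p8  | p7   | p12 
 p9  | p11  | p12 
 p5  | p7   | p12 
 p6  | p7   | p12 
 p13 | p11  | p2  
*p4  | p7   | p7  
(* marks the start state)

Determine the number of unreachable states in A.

No path from p4 leads to p1, p3, p5, p6, p8; the other 8 states are all reachable.

5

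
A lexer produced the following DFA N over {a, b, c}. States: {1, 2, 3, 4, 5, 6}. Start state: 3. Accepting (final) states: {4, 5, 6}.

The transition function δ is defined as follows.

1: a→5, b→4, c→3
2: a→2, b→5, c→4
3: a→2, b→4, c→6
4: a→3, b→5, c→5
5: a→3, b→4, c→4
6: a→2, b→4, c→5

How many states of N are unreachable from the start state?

BFS from 3 reaches {2, 3, 4, 5, 6}; the 1 state(s) 1 are never visited.

1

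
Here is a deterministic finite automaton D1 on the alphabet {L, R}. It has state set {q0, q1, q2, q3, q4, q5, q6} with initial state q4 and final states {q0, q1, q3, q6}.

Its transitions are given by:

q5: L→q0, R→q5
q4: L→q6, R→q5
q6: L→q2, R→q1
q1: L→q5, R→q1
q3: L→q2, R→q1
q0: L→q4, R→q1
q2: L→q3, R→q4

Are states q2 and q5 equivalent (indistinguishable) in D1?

Yes

All states are reachable from the start state.
Start with accepting vs non-accepting: {q0,q1,q3,q6} | {q2,q4,q5}.
The partition is now stable with 2 blocks: {q0,q1,q3,q6} | {q2,q4,q5}.
q2 and q5 lie in the same block of the stable partition, so they are equivalent — no string distinguishes them.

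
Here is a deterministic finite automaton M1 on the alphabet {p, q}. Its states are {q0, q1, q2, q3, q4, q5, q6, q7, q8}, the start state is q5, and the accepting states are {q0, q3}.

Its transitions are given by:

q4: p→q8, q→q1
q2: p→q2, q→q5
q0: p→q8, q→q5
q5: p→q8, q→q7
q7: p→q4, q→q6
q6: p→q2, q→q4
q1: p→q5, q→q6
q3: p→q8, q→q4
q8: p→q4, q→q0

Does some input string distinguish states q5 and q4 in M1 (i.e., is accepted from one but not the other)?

No

Reachable states from the start: {q0,q1,q2,q4,q5,q6,q7,q8}. Unreachable: {q3} — drop them.
Initial partition by acceptance: {q0} | {q1,q2,q4,q5,q6,q7,q8}.
Refine {q1,q2,q4,q5,q6,q7,q8} on symbol q: members go to different blocks, giving {q1,q2,q4,q5,q6,q7} and {q8}.
Split {q1,q2,q4,q5,q6,q7} by δ(·,p) → {q1,q2,q6,q7} and {q4,q5}.
On input p, block {q1,q2,q6,q7} splits into {q1,q7} and {q2,q6}.
No further refinement is possible. Final partition (5 blocks): {q0} | {q1,q7} | {q8} | {q4,q5} | {q2,q6}.
q5 and q4 lie in the same block of the stable partition, so they are equivalent — no string distinguishes them.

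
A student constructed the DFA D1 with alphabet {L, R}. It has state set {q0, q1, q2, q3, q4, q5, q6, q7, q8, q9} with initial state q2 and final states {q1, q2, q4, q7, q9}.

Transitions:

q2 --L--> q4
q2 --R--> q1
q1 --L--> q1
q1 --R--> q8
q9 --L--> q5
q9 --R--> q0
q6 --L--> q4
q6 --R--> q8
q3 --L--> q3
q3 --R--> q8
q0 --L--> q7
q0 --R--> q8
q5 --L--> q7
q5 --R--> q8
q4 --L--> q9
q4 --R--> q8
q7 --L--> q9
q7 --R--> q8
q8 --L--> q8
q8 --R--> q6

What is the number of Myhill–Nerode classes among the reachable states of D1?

Reachable states from the start: {q0,q1,q2,q4,q5,q6,q7,q8,q9}. Unreachable: {q3} — drop them.
Start with accepting vs non-accepting: {q1,q2,q4,q7,q9} | {q0,q5,q6,q8}.
Split {q1,q2,q4,q7,q9} by δ(·,L) → {q1,q2,q4,q7} and {q9}.
On input L, block {q1,q2,q4,q7} splits into {q1,q2} and {q4,q7}.
Refine {q1,q2} on symbol L: members go to different blocks, giving {q1} and {q2}.
Split {q0,q5,q6,q8} by δ(·,L) → {q0,q5,q6} and {q8}.
The partition is now stable with 6 blocks: {q1} | {q0,q5,q6} | {q9} | {q4,q7} | {q2} | {q8}.

6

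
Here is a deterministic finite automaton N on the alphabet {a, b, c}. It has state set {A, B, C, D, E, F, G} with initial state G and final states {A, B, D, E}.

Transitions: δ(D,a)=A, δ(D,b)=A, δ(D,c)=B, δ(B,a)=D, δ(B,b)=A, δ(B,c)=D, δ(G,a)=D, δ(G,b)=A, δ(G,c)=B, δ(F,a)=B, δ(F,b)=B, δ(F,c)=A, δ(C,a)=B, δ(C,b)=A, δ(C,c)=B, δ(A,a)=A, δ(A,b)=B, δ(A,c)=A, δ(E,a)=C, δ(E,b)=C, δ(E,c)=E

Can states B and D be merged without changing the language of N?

Yes

First remove the unreachable states {C,E,F}; 4 states remain.
Start with accepting vs non-accepting: {A,B,D} | {G}.
No further refinement is possible. Final partition (2 blocks): {A,B,D} | {G}.
B and D lie in the same block of the stable partition, so they are equivalent — no string distinguishes them.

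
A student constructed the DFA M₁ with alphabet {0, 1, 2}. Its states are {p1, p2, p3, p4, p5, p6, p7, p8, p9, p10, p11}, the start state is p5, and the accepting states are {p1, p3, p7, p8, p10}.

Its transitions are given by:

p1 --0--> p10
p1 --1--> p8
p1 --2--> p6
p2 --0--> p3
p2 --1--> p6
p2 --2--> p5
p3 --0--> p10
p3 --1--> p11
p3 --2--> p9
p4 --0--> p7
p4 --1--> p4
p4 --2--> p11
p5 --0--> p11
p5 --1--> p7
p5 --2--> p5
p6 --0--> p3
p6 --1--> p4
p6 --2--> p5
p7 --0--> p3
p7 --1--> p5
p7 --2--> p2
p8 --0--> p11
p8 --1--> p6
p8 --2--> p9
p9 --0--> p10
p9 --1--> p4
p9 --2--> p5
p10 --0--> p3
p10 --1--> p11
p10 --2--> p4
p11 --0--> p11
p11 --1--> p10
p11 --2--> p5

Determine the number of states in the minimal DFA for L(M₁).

3

Reachable states from the start: {p2,p3,p4,p5,p6,p7,p9,p10,p11}. Unreachable: {p1,p8} — drop them.
Start with accepting vs non-accepting: {p3,p7,p10} | {p2,p4,p5,p6,p9,p11}.
Refine {p2,p4,p5,p6,p9,p11} on symbol 0: members go to different blocks, giving {p2,p4,p6,p9} and {p5,p11}.
No further refinement is possible. Final partition (3 blocks): {p3,p7,p10} | {p2,p4,p6,p9} | {p5,p11}.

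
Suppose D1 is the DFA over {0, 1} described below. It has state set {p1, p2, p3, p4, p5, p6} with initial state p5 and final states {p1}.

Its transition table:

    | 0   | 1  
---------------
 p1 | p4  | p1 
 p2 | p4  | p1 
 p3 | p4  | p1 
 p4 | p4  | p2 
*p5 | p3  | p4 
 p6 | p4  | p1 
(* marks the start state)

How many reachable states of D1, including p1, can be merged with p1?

1

States {p6} cannot be reached from the start state, so discard them.
Initial partition by acceptance: {p1} | {p2,p3,p4,p5}.
Split {p2,p3,p4,p5} by δ(·,1) → {p2,p3} and {p4,p5}.
On input 0, block {p4,p5} splits into {p4} and {p5}.
No further refinement is possible. Final partition (4 blocks): {p1} | {p2,p3} | {p4} | {p5}.
The equivalence class containing p1 is {p1}, of size 1.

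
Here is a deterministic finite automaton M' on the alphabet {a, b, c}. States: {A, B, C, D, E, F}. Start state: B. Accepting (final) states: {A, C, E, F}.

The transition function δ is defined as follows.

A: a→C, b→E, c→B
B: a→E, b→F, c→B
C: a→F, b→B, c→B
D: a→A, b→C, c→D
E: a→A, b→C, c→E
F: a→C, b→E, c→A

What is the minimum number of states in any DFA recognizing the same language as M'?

5

First remove the unreachable states {D}; 5 states remain.
Start with accepting vs non-accepting: {A,C,E,F} | {B}.
Refine {A,C,E,F} on symbol b: members go to different blocks, giving {A,E,F} and {C}.
On input a, block {A,E,F} splits into {A,F} and {E}.
On input c, block {A,F} splits into {A} and {F}.
Stable partition: {A} | {B} | {C} | {E} | {F} — 5 equivalence classes.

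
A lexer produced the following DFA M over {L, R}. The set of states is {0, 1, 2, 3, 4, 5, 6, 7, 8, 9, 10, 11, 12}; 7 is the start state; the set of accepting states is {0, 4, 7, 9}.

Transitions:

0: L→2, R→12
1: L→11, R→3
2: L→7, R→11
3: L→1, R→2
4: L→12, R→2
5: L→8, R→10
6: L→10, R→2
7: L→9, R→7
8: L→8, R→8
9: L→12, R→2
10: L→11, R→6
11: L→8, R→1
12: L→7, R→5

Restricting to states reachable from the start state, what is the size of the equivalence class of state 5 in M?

2

Reachable states from the start: {1,2,3,5,6,7,8,9,10,11,12}. Unreachable: {0,4} — drop them.
Start with accepting vs non-accepting: {7,9} | {1,2,3,5,6,8,10,11,12}.
On input L, block {7,9} splits into {7} and {9}.
Split {1,2,3,5,6,8,10,11,12} by δ(·,L) → {1,3,5,6,8,10,11} and {2,12}.
Split {1,3,5,6,8,10,11} by δ(·,R) → {1,5,8,10,11} and {3,6}.
Refine {1,5,8,10,11} on symbol R: members go to different blocks, giving {5,8,11} and {1,10}.
On input R, block {5,8,11} splits into {5,11} and {8}.
Stable partition: {7} | {5,11} | {9} | {2,12} | {3,6} | {1,10} | {8} — 7 equivalence classes.
The equivalence class containing 5 is {5,11}, of size 2.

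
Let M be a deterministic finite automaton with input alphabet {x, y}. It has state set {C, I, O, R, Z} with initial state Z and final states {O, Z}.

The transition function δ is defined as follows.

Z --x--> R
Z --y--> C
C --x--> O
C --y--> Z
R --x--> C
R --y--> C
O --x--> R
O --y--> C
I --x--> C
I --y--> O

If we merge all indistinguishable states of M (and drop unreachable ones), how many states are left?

States {I} cannot be reached from the start state, so discard them.
P0 = {O,Z} | {C,R}.
Split {C,R} by δ(·,x) → {R} and {C}.
Stable partition: {O,Z} | {R} | {C} — 3 equivalence classes.

3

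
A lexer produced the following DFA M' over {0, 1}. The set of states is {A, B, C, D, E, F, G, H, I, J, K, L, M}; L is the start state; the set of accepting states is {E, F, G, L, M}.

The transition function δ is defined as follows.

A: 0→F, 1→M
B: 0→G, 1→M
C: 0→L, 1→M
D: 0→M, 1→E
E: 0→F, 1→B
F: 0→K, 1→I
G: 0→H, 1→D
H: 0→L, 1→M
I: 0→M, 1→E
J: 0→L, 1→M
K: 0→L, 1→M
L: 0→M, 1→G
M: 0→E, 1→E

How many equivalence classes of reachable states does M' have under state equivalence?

States {A,C,J} cannot be reached from the start state, so discard them.
Initial partition by acceptance: {E,F,G,L,M} | {B,D,H,I,K}.
Split {E,F,G,L,M} by δ(·,0) → {E,L,M} and {F,G}.
Split {E,L,M} by δ(·,0) → {L,M} and {E}.
On input 0, block {L,M} splits into {L} and {M}.
Split {B,D,H,I,K} by δ(·,0) → {D,I} and {H,K} and {B}.
Stable partition: {L} | {D,I} | {F,G} | {E} | {M} | {H,K} | {B} — 7 equivalence classes.

7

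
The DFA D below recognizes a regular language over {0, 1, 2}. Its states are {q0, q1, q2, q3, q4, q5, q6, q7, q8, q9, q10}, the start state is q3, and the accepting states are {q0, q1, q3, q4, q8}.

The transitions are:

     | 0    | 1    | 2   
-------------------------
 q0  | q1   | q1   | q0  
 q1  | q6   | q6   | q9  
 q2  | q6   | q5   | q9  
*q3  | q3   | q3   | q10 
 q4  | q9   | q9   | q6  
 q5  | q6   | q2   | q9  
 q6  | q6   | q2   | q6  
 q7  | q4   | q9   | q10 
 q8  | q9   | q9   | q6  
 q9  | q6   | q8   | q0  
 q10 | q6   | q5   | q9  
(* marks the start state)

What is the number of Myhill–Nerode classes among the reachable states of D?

7

Reachable states from the start: {q0,q1,q2,q3,q5,q6,q8,q9,q10}. Unreachable: {q4,q7} — drop them.
Start with accepting vs non-accepting: {q0,q1,q3,q8} | {q2,q5,q6,q9,q10}.
On input 0, block {q0,q1,q3,q8} splits into {q0,q3} and {q1,q8}.
Refine {q0,q3} on symbol 0: members go to different blocks, giving {q0} and {q3}.
On input 1, block {q2,q5,q6,q9,q10} splits into {q2,q5,q6,q10} and {q9}.
Refine {q2,q5,q6,q10} on symbol 2: members go to different blocks, giving {q2,q5,q10} and {q6}.
Split {q1,q8} by δ(·,0) → {q1} and {q8}.
No further refinement is possible. Final partition (7 blocks): {q0} | {q2,q5,q10} | {q1} | {q3} | {q9} | {q6} | {q8}.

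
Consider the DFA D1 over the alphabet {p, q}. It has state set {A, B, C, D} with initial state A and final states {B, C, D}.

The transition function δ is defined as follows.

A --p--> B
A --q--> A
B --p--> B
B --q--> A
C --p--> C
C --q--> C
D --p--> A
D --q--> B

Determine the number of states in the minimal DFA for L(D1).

2

First remove the unreachable states {C,D}; 2 states remain.
P0 = {B} | {A}.
Stable partition: {B} | {A} — 2 equivalence classes.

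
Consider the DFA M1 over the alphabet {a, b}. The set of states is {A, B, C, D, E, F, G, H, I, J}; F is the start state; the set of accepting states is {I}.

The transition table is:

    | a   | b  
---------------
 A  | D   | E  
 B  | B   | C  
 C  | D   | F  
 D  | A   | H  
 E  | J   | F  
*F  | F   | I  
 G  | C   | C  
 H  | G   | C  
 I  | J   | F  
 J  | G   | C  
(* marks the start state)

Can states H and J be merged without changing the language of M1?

Yes

First remove the unreachable states {B}; 9 states remain.
P0 = {I} | {A,C,D,E,F,G,H,J}.
On input b, block {A,C,D,E,F,G,H,J} splits into {A,C,D,E,G,H,J} and {F}.
On input b, block {A,C,D,E,G,H,J} splits into {A,D,G,H,J} and {C,E}.
On input a, block {A,D,G,H,J} splits into {A,D,H,J} and {G}.
Split {A,D,H,J} by δ(·,a) → {A,D} and {H,J}.
Refine {A,D} on symbol b: members go to different blocks, giving {A} and {D}.
Refine {C,E} on symbol a: members go to different blocks, giving {C} and {E}.
The partition is now stable with 8 blocks: {I} | {A} | {F} | {C} | {G} | {H,J} | {D} | {E}.
H and J lie in the same block of the stable partition, so they are equivalent — no string distinguishes them.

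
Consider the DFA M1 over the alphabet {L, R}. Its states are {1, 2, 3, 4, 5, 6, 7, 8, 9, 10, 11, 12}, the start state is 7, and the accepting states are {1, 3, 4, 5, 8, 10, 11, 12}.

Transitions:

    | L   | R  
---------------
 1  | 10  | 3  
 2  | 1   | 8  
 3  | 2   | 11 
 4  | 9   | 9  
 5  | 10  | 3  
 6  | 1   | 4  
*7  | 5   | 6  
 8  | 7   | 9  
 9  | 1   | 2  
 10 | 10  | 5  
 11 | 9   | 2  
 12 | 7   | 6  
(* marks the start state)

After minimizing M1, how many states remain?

Reachable states from the start: {1,2,3,4,5,6,7,8,9,10,11}. Unreachable: {12} — drop them.
Initial partition by acceptance: {1,3,4,5,8,10,11} | {2,6,7,9}.
Refine {1,3,4,5,8,10,11} on symbol L: members go to different blocks, giving {3,4,8,11} and {1,5,10}.
Split {3,4,8,11} by δ(·,R) → {4,8,11} and {3}.
Refine {2,6,7,9} on symbol R: members go to different blocks, giving {2,6} and {7,9}.
Split {4,8,11} by δ(·,R) → {4,8} and {11}.
Split {1,5,10} by δ(·,R) → {1,5} and {10}.
The partition is now stable with 7 blocks: {4,8} | {2,6} | {1,5} | {3} | {7,9} | {11} | {10}.

7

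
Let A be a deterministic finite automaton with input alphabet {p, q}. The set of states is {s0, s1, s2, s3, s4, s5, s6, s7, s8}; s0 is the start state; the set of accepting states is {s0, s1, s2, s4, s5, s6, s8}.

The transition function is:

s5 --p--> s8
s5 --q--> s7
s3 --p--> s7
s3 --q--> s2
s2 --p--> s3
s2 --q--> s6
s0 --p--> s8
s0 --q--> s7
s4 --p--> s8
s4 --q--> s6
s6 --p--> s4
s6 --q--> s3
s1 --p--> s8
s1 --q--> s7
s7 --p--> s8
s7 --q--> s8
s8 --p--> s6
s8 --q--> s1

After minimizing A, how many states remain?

Reachable states from the start: {s0,s1,s2,s3,s4,s6,s7,s8}. Unreachable: {s5} — drop them.
Start with accepting vs non-accepting: {s0,s1,s2,s4,s6,s8} | {s3,s7}.
Split {s0,s1,s2,s4,s6,s8} by δ(·,p) → {s0,s1,s4,s6,s8} and {s2}.
Split {s0,s1,s4,s6,s8} by δ(·,q) → {s0,s1,s6} and {s4,s8}.
On input p, block {s3,s7} splits into {s3} and {s7}.
Refine {s0,s1,s6} on symbol q: members go to different blocks, giving {s0,s1} and {s6}.
Refine {s4,s8} on symbol p: members go to different blocks, giving {s4} and {s8}.
No further refinement is possible. Final partition (7 blocks): {s0,s1} | {s3} | {s2} | {s4} | {s7} | {s6} | {s8}.

7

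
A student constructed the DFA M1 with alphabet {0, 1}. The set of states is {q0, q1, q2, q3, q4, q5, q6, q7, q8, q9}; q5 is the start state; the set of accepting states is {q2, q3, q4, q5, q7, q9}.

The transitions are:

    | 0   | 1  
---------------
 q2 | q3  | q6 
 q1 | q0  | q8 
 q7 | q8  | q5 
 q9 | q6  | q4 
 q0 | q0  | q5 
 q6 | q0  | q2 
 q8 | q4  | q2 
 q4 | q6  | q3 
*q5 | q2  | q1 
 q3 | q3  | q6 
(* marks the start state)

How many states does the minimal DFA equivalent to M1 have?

States {q7,q9} cannot be reached from the start state, so discard them.
Start with accepting vs non-accepting: {q2,q3,q4,q5} | {q0,q1,q6,q8}.
Split {q2,q3,q4,q5} by δ(·,0) → {q2,q3,q5} and {q4}.
Split {q0,q1,q6,q8} by δ(·,0) → {q0,q1,q6} and {q8}.
Refine {q0,q1,q6} on symbol 1: members go to different blocks, giving {q0,q6} and {q1}.
On input 1, block {q2,q3,q5} splits into {q2,q3} and {q5}.
On input 1, block {q0,q6} splits into {q0} and {q6}.
No further refinement is possible. Final partition (7 blocks): {q2,q3} | {q0} | {q4} | {q8} | {q1} | {q5} | {q6}.

7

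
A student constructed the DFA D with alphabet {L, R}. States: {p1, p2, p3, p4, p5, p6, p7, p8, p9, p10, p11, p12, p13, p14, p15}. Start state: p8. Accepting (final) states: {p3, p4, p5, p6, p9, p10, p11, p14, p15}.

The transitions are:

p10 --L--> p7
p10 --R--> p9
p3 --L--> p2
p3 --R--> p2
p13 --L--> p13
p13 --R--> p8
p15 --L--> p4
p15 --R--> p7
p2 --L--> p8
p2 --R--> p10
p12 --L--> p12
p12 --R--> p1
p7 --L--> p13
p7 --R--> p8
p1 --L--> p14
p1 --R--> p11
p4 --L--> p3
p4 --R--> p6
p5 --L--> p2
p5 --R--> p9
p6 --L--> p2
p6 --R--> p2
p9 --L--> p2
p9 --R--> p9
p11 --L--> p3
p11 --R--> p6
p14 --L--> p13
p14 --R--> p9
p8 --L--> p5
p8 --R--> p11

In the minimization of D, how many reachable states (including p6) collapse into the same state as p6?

States {p1,p4,p12,p14,p15} cannot be reached from the start state, so discard them.
Initial partition by acceptance: {p3,p5,p6,p9,p10,p11} | {p2,p7,p8,p13}.
On input L, block {p3,p5,p6,p9,p10,p11} splits into {p3,p5,p6,p9,p10} and {p11}.
Refine {p3,p5,p6,p9,p10} on symbol R: members go to different blocks, giving {p5,p9,p10} and {p3,p6}.
Refine {p2,p7,p8,p13} on symbol L: members go to different blocks, giving {p2,p7,p13} and {p8}.
Split {p2,p7,p13} by δ(·,L) → {p7,p13} and {p2}.
On input L, block {p5,p9,p10} splits into {p5,p9} and {p10}.
No further refinement is possible. Final partition (7 blocks): {p5,p9} | {p7,p13} | {p11} | {p3,p6} | {p8} | {p2} | {p10}.
State p6 belongs to the block {p3,p6}, which has 2 states.

2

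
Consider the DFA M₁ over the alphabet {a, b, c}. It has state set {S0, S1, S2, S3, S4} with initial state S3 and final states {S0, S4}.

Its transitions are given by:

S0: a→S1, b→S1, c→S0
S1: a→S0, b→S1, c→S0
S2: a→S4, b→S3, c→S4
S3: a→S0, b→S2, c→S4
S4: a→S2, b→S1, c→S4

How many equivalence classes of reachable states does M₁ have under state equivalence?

2

P0 = {S0,S4} | {S1,S2,S3}.
The partition is now stable with 2 blocks: {S0,S4} | {S1,S2,S3}.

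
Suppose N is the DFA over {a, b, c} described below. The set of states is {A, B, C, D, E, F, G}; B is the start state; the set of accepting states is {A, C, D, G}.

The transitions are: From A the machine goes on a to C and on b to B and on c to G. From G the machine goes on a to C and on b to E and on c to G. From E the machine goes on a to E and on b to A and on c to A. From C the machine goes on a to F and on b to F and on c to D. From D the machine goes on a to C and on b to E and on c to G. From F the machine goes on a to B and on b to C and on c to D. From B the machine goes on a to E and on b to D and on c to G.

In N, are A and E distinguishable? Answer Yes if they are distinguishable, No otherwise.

Start with accepting vs non-accepting: {A,C,D,G} | {B,E,F}.
Split {A,C,D,G} by δ(·,a) → {A,D,G} and {C}.
Split {B,E,F} by δ(·,b) → {B,E} and {F}.
No further refinement is possible. Final partition (4 blocks): {A,D,G} | {B,E} | {C} | {F}.
A and E end up in different blocks, so they are distinguishable. For instance, the string 'ε' is accepted from only A.

Yes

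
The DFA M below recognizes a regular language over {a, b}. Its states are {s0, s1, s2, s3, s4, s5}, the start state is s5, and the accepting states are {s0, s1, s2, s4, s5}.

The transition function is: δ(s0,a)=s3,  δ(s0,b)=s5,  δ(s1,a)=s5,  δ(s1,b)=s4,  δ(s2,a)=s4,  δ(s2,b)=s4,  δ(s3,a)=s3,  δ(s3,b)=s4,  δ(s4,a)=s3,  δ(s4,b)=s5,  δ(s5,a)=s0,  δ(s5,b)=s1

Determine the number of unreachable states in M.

1

No path from s5 leads to s2; the other 5 states are all reachable.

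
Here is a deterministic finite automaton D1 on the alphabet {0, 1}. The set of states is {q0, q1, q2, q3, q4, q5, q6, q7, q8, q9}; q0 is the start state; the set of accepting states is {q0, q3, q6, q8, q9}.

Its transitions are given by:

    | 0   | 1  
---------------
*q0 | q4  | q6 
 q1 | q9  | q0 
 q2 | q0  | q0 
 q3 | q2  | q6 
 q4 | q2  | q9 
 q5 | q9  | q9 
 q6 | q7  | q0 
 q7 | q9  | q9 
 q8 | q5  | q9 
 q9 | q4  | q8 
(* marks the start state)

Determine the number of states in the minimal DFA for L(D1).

Reachable states from the start: {q0,q2,q4,q5,q6,q7,q8,q9}. Unreachable: {q1,q3} — drop them.
P0 = {q0,q6,q8,q9} | {q2,q4,q5,q7}.
Refine {q2,q4,q5,q7} on symbol 0: members go to different blocks, giving {q2,q5,q7} and {q4}.
Split {q0,q6,q8,q9} by δ(·,0) → {q0,q9} and {q6,q8}.
The partition is now stable with 4 blocks: {q0,q9} | {q2,q5,q7} | {q4} | {q6,q8}.

4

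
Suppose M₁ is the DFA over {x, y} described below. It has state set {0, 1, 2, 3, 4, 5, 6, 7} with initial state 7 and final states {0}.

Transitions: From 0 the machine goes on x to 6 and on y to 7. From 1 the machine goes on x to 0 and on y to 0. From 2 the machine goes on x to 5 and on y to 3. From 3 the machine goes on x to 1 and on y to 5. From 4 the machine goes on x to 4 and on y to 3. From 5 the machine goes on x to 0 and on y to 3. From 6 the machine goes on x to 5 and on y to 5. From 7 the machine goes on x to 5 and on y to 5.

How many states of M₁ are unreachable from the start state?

2

BFS from 7 reaches {0, 1, 3, 5, 6, 7}; the 2 state(s) 2, 4 are never visited.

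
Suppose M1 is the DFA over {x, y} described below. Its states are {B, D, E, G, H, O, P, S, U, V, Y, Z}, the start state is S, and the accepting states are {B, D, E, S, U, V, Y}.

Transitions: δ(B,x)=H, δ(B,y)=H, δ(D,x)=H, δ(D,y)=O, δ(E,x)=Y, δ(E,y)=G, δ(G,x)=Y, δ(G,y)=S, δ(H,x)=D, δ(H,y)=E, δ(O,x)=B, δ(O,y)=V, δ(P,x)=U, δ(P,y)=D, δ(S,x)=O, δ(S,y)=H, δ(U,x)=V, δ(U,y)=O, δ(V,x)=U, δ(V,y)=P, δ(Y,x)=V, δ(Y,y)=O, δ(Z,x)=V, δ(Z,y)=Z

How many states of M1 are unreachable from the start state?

1

Starting at S and following transitions, the reachable set is {B, D, E, G, H, O, P, S, U, V, Y}. That leaves Z unreachable — 1 in total.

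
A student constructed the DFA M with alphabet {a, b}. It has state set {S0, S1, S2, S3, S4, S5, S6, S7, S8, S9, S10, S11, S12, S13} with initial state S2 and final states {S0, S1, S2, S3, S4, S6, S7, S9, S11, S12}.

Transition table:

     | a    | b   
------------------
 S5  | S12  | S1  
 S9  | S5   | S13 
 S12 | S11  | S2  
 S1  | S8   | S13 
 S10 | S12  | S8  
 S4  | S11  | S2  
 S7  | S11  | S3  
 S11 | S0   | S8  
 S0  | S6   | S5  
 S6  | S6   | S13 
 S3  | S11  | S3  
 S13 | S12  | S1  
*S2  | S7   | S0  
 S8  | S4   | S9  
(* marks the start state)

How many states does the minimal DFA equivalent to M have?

States {S10} cannot be reached from the start state, so discard them.
Initial partition by acceptance: {S0,S1,S2,S3,S4,S6,S7,S9,S11,S12} | {S5,S8,S13}.
Split {S0,S1,S2,S3,S4,S6,S7,S9,S11,S12} by δ(·,a) → {S0,S2,S3,S4,S6,S7,S11,S12} and {S1,S9}.
Split {S0,S2,S3,S4,S6,S7,S11,S12} by δ(·,b) → {S2,S3,S4,S7,S12} and {S0,S6,S11}.
On input a, block {S2,S3,S4,S7,S12} splits into {S3,S4,S7,S12} and {S2}.
Refine {S3,S4,S7,S12} on symbol b: members go to different blocks, giving {S3,S7} and {S4,S12}.
Stable partition: {S3,S7} | {S5,S8,S13} | {S1,S9} | {S0,S6,S11} | {S2} | {S4,S12} — 6 equivalence classes.

6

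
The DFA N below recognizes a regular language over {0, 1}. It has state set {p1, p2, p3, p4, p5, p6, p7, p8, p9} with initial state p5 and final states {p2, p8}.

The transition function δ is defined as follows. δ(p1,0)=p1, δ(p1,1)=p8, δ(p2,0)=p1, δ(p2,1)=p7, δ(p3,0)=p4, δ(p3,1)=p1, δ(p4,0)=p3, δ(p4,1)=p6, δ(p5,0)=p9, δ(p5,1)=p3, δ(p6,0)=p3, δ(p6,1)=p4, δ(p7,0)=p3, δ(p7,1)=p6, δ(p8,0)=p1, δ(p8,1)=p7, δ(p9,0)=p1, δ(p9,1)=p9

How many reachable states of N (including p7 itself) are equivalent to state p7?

Reachable states from the start: {p1,p3,p4,p5,p6,p7,p8,p9}. Unreachable: {p2} — drop them.
Start with accepting vs non-accepting: {p8} | {p1,p3,p4,p5,p6,p7,p9}.
On input 1, block {p1,p3,p4,p5,p6,p7,p9} splits into {p3,p4,p5,p6,p7,p9} and {p1}.
Split {p3,p4,p5,p6,p7,p9} by δ(·,0) → {p3,p4,p5,p6,p7} and {p9}.
On input 0, block {p3,p4,p5,p6,p7} splits into {p3,p4,p6,p7} and {p5}.
Split {p3,p4,p6,p7} by δ(·,1) → {p4,p6,p7} and {p3}.
The partition is now stable with 6 blocks: {p8} | {p4,p6,p7} | {p1} | {p9} | {p5} | {p3}.
The equivalence class containing p7 is {p4,p6,p7}, of size 3.

3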